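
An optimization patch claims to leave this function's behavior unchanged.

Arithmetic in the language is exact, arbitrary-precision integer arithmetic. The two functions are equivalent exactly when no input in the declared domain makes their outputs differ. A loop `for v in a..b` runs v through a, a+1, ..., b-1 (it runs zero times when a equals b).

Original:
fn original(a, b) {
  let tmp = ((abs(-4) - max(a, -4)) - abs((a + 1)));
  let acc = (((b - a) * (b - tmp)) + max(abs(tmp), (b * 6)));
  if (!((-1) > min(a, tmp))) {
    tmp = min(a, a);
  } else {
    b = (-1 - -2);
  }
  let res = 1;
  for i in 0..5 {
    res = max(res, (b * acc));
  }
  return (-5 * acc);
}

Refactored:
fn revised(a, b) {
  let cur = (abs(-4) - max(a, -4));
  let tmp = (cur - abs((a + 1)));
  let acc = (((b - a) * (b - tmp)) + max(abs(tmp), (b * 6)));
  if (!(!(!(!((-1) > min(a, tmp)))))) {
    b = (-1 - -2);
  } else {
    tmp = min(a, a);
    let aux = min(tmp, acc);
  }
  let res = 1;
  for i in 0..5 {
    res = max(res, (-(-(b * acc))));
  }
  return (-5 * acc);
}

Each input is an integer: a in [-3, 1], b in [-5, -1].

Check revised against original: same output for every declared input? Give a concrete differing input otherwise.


Side by side, the visible changes include: local variable names differ; statement counts differ; min/max/abs usage differs; boolean connective usage differs.
Tracing a=0, b=-4: original: tmp = 3; acc = 31; (!((-1) > min(a, tmp))) -> true; tmp = 0; res = 1; [i=0]; res = 1; [i=1]; res = 1; [i=2]; res = 1; [i=3]; res = 1; [i=4]; res = 1; return -155 | revised: cur = 4; tmp = 3; acc = 31; (!(!(!(!((-1) > min(a, tmp)))))) -> false; tmp = 0; aux = 0; res = 1; [i=0]; res = 1; [i=1]; res = 1; [i=2]; res = 1; [i=3]; res = 1; [i=4]; res = 1; return -155 — matching result -155.
Every one of the 25 inputs gives matching results.
verdict: equivalent


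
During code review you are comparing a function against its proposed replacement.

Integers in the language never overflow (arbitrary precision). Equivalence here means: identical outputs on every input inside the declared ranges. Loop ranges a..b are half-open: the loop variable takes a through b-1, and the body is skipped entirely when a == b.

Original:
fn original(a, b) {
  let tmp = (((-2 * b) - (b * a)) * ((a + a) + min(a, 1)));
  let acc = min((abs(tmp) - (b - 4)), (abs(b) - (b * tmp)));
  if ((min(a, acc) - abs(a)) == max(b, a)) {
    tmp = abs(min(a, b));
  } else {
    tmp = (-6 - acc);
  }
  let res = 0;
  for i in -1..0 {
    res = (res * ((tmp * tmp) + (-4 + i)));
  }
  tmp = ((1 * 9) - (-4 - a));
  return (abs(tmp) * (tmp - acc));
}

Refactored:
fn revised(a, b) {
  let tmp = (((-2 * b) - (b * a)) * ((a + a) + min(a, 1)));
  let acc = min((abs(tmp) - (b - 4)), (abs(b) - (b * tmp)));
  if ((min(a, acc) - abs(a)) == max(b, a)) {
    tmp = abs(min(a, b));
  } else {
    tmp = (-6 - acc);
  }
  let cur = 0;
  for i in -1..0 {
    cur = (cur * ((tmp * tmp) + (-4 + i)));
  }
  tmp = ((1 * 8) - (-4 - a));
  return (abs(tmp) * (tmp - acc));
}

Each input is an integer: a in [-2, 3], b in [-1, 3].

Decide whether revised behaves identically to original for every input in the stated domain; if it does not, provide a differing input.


There is a counterexample at a=-2, b=-1: 110 on one side, 90 on the other.
original: tmp := 0 | acc := 1 | ((min(a, acc) - abs(a)) == max(b, a)): false | tmp := -7 | res := 0 | iter i=-1: | res := 0 | tmp := 11 | result 110
revised: tmp := 0 | acc := 1 | ((min(a, acc) - abs(a)) == max(b, a)): false | tmp := -7 | cur := 0 | iter i=-1: | cur := 0 | tmp := 10 | result 90
verdict: not equivalent; witness: a=-2, b=-1


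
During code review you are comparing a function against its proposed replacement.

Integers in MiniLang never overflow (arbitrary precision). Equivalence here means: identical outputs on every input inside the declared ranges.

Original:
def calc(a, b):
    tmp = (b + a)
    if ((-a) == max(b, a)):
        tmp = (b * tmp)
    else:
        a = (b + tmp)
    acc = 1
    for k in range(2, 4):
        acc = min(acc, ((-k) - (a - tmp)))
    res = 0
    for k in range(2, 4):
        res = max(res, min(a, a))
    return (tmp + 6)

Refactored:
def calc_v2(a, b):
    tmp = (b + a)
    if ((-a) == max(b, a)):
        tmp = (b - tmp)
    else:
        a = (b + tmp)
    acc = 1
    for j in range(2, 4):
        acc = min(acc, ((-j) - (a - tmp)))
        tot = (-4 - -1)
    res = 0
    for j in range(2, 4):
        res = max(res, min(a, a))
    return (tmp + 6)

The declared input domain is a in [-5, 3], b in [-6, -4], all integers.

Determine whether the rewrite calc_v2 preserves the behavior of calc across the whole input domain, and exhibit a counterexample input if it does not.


Not equivalent: a=0, b=-6 separates them (42 vs 6).
calc: tmp = -6; ((-a) == max(b, a)) -> true; tmp = 36; acc = 1; [k=2]; acc = 1; [k=3]; acc = 1; res = 0; [k=2]; res = 0; [k=3]; res = 0; return 42
calc_v2: tmp = -6; ((-a) == max(b, a)) -> true; tmp = 0; acc = 1; [j=2]; acc = -2; tot = -3; [j=3]; acc = -3; tot = -3; res = 0; [j=2]; res = 0; [j=3]; res = 0; return 6
verdict: not equivalent; witness: a=0, b=-6


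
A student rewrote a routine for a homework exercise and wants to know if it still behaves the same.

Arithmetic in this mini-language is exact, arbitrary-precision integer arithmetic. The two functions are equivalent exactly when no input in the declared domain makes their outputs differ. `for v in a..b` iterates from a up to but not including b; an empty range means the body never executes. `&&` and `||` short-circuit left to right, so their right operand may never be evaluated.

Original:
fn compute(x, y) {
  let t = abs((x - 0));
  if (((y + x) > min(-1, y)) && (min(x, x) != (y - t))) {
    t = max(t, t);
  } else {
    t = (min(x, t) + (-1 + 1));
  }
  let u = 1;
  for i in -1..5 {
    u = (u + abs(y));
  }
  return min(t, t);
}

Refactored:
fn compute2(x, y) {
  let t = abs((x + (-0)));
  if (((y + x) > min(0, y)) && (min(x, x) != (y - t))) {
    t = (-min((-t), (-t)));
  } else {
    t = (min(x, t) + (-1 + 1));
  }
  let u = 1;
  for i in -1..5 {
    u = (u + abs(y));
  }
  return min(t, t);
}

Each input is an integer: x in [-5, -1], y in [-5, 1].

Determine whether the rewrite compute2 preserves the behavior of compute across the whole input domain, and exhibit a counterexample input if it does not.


On input x=-1, y=1, compute returns 1 while compute2 returns -1.
verdict: not equivalent; witness: x=-1, y=1


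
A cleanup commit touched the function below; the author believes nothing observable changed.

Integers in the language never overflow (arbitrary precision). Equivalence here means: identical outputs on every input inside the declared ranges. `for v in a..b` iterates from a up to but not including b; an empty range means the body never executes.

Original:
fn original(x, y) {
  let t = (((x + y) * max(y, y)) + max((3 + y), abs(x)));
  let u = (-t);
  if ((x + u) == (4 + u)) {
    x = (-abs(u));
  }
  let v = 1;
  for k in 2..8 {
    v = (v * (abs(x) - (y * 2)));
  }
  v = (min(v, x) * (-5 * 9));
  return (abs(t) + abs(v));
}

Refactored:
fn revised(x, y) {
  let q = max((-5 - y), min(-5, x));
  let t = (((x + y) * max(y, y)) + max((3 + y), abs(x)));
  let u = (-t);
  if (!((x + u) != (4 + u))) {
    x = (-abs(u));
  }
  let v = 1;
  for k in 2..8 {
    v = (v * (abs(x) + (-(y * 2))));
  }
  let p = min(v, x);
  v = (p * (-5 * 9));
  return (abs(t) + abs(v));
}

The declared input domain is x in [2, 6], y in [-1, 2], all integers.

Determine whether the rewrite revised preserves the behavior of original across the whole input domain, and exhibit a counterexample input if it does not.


Behavior is preserved: although arithmetic usage differs; and boolean connective usage differs; and local variable names differ; and constant usage differs; and comparison usage differs; and min/max/abs usage differs; and statement counts differ, the outputs never diverge.
As a probe, take x=3, y=0: original runs t becomes 3; next u becomes -3; next ((x + u) == (4 + u)) evaluates to false; next v becomes 1; next at k=2:; next v becomes 3; next at k=3:; next v becomes 9; next at k=4:; next v becomes 27; next at k=5:; next v becomes 81; next at k=6:; next v becomes 243; next at k=7:; next v becomes 729; next v becomes -135; next final value 138; revised runs q becomes -5; next t becomes 3; next u becomes -3; next (!((x + u) != (4 + u))) evaluates to false; next v becomes 1; next at k=2:; next v becomes 3; next at k=3:; next v becomes 9; next at k=4:; next v becomes 27; next at k=5:; next v becomes 81; next at k=6:; next v becomes 243; next at k=7:; next v becomes 729; next p becomes 3; next v becomes -135; next final value 138; both end at 138.
Checked all 20 inputs in the declared domain: the outputs agree on every one.
verdict: equivalent


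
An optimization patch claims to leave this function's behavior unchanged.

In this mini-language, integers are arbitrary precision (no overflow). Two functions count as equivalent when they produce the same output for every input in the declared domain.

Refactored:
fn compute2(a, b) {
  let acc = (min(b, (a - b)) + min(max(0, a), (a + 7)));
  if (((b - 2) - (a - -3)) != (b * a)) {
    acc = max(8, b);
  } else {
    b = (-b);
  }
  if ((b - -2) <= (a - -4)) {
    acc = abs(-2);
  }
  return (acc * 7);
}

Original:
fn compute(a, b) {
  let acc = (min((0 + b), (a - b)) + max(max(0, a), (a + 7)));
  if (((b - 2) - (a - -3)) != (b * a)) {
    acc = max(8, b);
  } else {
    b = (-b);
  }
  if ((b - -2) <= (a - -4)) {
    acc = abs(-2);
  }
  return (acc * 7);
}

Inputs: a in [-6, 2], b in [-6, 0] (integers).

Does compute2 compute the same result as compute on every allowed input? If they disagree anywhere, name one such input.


a=-5, b=0 yields -21 from compute but -35 from compute2.
verdict: not equivalent; witness: a=-5, b=0


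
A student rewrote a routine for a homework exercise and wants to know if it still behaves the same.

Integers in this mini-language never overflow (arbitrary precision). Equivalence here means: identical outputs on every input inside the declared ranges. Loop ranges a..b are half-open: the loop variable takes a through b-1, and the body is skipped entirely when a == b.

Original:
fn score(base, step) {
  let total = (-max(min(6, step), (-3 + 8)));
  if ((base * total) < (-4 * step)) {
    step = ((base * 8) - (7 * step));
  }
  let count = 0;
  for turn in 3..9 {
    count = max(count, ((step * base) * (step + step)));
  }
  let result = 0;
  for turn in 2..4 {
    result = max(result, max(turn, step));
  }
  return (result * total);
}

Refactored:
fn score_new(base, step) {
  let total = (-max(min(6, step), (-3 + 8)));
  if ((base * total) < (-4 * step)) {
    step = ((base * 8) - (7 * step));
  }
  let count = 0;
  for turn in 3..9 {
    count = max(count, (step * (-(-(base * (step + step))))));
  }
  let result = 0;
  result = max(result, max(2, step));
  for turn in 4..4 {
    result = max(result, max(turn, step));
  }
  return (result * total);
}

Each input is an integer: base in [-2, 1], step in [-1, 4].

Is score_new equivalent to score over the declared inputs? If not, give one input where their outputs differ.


At base=-2, step=-1: score gives -15, score_new gives -10.
verdict: not equivalent; witness: base=-2, step=-1


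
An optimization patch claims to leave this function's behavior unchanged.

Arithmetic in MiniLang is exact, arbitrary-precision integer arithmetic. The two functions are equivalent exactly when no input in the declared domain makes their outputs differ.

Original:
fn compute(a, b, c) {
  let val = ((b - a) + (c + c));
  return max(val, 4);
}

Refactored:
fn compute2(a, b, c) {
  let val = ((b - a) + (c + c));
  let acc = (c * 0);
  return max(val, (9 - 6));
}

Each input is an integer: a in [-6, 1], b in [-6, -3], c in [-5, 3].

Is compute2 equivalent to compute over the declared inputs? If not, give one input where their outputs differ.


a=-6, b=-6, c=-5 yields 4 from compute but 3 from compute2.
verdict: not equivalent; witness: a=-6, b=-6, c=-5


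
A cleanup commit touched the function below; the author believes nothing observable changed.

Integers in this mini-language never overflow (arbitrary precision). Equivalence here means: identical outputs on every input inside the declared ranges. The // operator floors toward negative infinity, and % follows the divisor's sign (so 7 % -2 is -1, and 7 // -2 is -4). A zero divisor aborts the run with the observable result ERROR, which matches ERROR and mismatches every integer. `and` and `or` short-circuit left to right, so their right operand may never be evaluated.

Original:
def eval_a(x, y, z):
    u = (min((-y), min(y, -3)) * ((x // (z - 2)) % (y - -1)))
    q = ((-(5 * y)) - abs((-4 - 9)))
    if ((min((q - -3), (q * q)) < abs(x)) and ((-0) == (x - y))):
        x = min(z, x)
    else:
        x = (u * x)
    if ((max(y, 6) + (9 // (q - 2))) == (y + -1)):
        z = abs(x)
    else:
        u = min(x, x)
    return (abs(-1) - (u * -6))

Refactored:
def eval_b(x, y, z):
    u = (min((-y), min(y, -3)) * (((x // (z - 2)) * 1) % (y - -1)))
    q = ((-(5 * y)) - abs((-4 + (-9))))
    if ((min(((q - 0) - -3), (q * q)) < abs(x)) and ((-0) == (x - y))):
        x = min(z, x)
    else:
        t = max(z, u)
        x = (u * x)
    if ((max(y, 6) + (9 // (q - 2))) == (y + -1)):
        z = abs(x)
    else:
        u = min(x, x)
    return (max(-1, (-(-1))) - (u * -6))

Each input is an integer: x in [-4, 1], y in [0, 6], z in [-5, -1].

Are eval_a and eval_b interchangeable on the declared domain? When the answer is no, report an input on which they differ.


Behavior is preserved: although arithmetic usage differs, plus statement counts differ, plus constant usage differs, plus local variable names differ, plus min/max/abs usage differs, the outputs never diverge.
Spot check at x=-3, y=5, z=-1 — eval_a: u = -5; q = -38; ((min((q - -3), (q * q)) < abs(x)) and ((-0) == (x - y))) -> false; x = 15; ((max(y, 6) + (9 // (q - 2))) == (y + -1)) -> false; u = 15; return 91. eval_b: u = -5; q = -38; ((min(((q - 0) - -3), (q * q)) < abs(x)) and ((-0) == (x - y))) -> false; t = -1; x = 15; ((max(y, 6) + (9 // (q - 2))) == (y + -1)) -> false; u = 15; return 91. Both give 91.
Sweeping the whole domain (210 inputs) finds no disagreement.
verdict: equivalent


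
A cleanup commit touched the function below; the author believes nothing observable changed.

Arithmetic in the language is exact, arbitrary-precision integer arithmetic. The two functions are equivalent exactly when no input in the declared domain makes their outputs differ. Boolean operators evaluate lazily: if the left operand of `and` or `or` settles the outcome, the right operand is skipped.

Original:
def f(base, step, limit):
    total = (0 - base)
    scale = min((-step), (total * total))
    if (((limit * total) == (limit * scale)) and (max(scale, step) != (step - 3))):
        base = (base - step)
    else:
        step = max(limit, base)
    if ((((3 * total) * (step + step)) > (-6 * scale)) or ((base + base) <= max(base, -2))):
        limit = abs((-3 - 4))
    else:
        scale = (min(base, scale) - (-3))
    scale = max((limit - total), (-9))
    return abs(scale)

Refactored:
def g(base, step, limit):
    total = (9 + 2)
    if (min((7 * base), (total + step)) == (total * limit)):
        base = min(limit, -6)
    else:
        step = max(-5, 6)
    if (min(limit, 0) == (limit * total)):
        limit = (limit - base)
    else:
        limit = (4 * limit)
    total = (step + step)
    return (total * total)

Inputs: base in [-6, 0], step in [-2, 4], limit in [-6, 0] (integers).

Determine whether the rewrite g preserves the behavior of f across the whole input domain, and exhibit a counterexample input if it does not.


These are not equivalent — on base=-6, step=-2, limit=-6 the outputs split (1 vs 144).
f: total becomes 6; next scale becomes 2; next (((limit * total) == (limit * scale)) and (max(scale, step) != (step - 3))) evaluates to false; next step becomes -6; next ((((3 * total) * (step + step)) > (-6 * scale)) or ((base + base) <= max(base, -2))) evaluates to true; next limit becomes 7; next scale becomes 1; next final value 1
g: total becomes 11; next (min((7 * base), (total + step)) == (total * limit)) evaluates to false; next step becomes 6; next (min(limit, 0) == (limit * total)) evaluates to false; next limit becomes -24; next total becomes 12; next final value 144
verdict: not equivalent; witness: base=-6, step=-2, limit=-6


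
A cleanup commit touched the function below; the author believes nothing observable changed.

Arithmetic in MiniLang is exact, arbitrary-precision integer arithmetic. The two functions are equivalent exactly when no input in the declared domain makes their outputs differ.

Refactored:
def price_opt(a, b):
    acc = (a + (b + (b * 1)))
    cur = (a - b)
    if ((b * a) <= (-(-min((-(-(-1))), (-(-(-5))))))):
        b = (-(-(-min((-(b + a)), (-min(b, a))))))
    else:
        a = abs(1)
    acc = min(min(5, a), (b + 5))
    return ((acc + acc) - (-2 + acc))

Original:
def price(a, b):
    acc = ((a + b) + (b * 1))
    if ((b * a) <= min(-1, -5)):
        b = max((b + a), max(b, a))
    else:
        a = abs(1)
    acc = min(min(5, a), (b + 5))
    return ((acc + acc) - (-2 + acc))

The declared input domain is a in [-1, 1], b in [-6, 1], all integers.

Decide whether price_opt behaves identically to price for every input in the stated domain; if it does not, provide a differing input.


The rewrite breaks on a=1, b=-6, where the results are 3 and 2.
price: acc=-11, then ((b * a) <= min(-1, -5)) is true, then b=1, then acc=1, then returns 3
price_opt: acc=-11, then cur=7, then ((b * a) <= (-(-min((-(-(-1))), (-(-(-5))))))) is true, then b=-5, then acc=0, then returns 2
verdict: not equivalent; witness: a=1, b=-6


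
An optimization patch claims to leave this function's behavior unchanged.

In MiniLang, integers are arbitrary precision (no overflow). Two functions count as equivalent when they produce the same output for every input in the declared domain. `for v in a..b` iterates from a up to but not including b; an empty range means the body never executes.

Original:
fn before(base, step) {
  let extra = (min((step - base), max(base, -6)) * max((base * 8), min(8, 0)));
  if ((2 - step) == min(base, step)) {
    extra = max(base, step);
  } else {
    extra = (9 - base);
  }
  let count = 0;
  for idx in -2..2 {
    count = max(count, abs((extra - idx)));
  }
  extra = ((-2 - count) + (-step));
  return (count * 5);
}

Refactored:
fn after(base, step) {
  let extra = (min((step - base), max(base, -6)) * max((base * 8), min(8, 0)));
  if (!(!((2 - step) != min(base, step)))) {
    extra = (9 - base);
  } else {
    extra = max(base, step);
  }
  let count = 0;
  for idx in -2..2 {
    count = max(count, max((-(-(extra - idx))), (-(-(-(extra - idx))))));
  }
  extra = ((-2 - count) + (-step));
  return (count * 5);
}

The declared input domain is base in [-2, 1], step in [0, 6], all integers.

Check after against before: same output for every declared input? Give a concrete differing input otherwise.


Side by side, the visible changes include: min/max/abs usage differs, and boolean connective usage differs, and arithmetic usage differs, and comparison usage differs.
One worked example (base=-1, step=5) — before: extra := 0 | ((2 - step) == min(base, step)): false | extra := 10 | count := 0 | iter idx=-2: | count := 12 | iter idx=-1: | count := 12 | iter idx=0: | count := 12 | iter idx=1: | count := 12 | extra := -19 | result 60; after: extra := 0 | (!(!((2 - step) != min(base, step)))): true | extra := 10 | count := 0 | iter idx=-2: | count := 12 | iter idx=-1: | count := 12 | iter idx=0: | count := 12 | iter idx=1: | count := 12 | extra := -19 | result 60; agreement on 60.
Checked all 28 inputs in the declared domain: the outputs agree on every one.
verdict: equivalent


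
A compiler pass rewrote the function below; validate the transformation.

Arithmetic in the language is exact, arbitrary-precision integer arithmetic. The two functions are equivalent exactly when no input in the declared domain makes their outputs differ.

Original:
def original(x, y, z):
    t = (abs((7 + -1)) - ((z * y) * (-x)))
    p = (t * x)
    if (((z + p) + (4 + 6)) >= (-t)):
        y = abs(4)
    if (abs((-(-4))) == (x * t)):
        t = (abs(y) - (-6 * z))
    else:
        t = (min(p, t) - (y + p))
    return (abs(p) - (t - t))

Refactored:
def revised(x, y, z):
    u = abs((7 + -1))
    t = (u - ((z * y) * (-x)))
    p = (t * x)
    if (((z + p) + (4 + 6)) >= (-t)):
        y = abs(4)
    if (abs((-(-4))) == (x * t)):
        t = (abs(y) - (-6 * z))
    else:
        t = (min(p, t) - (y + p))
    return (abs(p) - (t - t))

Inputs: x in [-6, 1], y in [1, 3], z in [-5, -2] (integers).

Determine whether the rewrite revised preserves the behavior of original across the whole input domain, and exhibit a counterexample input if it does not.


Although statement counts differ; and local variable names differ, 96/96 inputs agree.
verdict: equivalent


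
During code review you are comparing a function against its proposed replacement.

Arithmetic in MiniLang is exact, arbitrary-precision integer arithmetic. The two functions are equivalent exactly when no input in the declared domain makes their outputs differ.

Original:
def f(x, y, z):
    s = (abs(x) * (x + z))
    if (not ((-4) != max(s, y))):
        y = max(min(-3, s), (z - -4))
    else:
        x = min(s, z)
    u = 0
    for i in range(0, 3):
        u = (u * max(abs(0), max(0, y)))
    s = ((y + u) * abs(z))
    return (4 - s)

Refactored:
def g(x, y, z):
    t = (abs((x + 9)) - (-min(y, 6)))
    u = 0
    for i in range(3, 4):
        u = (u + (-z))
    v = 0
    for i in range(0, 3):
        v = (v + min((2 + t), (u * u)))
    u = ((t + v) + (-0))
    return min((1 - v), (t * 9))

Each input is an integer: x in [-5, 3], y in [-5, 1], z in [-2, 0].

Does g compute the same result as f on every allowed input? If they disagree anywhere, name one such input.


Try x=-5, y=-5, z=-2.
f: s becomes -35; next (not ((-4) != max(s, y))) evaluates to false; next x becomes -35; next u becomes 0; next at i=0:; next u becomes 0; next at i=1:; next u becomes 0; next at i=2:; next u becomes 0; next s becomes -10; next final value 14
g: t becomes -1; next u becomes 0; next at i=3:; next u becomes 2; next v becomes 0; next at i=0:; next v becomes 1; next at i=1:; next v becomes 2; next at i=2:; next v becomes 3; next u becomes 2; next final value -9
14 against -9: the behavior changed.
verdict: not equivalent; witness: x=-5, y=-5, z=-2


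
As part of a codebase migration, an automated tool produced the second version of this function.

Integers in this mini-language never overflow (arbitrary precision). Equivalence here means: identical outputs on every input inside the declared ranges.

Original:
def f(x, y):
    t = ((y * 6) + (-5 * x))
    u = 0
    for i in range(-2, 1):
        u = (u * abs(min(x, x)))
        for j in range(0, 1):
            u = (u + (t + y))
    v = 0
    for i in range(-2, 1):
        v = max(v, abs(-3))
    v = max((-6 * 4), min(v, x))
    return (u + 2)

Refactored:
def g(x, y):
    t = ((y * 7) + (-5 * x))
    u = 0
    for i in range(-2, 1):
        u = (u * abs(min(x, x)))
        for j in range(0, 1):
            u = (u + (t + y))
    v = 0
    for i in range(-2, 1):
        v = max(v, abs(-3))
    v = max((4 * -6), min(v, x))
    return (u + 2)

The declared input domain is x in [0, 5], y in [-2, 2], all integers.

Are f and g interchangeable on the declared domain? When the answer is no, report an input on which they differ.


Evaluate both at x=0, y=-2.
f: t=-12, then u=0, then (i=-2), then u=0, then (j=0), then u=-14, then (i=-1), then u=0, then (j=0), then u=-14, then (i=0), then u=0, then (j=0), then u=-14, then v=0, then (i=-2), then v=3, then (i=-1), then v=3, then (i=0), then v=3, then v=0, then returns -12
g: t=-14, then u=0, then (i=-2), then u=0, then (j=0), then u=-16, then (i=-1), then u=0, then (j=0), then u=-16, then (i=0), then u=0, then (j=0), then u=-16, then v=0, then (i=-2), then v=3, then (i=-1), then v=3, then (i=0), then v=3, then v=0, then returns -14
-12 != -14, so the rewrite changes behavior.
verdict: not equivalent; witness: x=0, y=-2


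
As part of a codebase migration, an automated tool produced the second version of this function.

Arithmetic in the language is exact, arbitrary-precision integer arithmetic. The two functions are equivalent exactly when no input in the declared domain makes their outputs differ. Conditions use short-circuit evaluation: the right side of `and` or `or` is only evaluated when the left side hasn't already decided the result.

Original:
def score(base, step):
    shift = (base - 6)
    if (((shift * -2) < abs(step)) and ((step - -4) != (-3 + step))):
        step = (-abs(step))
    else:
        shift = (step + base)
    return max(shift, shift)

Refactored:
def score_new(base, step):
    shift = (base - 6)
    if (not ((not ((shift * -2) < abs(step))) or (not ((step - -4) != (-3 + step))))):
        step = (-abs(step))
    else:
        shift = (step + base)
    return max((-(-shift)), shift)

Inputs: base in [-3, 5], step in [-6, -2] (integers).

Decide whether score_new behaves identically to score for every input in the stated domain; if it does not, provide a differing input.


Comparing the listings, the differences include: boolean connective usage differs.
Spot check at base=3, step=-3 — score: shift=-3, then (((shift * -2) < abs(step)) and ((step - -4) != (-3 + step))) is false, then shift=0, then returns 0. score_new: shift=-3, then (not ((not ((shift * -2) < abs(step))) or (not ((step - -4) != (-3 + step))))) is false, then shift=0, then returns 0. Both give 0.
Every one of the 45 inputs gives matching results.
verdict: equivalent


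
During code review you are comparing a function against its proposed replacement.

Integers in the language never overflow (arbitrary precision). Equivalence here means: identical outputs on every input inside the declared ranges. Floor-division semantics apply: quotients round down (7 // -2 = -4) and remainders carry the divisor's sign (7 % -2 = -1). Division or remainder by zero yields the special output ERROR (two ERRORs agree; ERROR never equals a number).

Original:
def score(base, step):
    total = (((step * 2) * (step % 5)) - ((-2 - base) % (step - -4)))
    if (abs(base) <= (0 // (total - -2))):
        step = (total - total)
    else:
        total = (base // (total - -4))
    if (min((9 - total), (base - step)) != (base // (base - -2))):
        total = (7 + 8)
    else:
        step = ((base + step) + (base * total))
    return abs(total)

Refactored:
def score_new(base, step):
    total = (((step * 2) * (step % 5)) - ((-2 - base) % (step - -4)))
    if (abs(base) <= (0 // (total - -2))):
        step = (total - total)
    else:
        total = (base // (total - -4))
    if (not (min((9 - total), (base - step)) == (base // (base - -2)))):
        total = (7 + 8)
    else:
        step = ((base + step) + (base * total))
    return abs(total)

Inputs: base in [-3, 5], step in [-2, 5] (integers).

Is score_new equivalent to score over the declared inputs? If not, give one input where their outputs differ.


Comparing the listings, the differences include: boolean connective usage differs, comparison usage differs.
As a probe, take base=2, step=3: score runs total becomes 15; next (abs(base) <= (0 // (total - -2))) evaluates to false; next total becomes 0; next (min((9 - total), (base - step)) != (base // (base - -2))) evaluates to true; next total becomes 15; next final value 15; score_new runs total becomes 15; next (abs(base) <= (0 // (total - -2))) evaluates to false; next total becomes 0; next (not (min((9 - total), (base - step)) == (base // (base - -2)))) evaluates to true; next total becomes 15; next final value 15; both end at 15.
Checked all 72 inputs in the declared domain: the outputs agree on every one.
verdict: equivalent


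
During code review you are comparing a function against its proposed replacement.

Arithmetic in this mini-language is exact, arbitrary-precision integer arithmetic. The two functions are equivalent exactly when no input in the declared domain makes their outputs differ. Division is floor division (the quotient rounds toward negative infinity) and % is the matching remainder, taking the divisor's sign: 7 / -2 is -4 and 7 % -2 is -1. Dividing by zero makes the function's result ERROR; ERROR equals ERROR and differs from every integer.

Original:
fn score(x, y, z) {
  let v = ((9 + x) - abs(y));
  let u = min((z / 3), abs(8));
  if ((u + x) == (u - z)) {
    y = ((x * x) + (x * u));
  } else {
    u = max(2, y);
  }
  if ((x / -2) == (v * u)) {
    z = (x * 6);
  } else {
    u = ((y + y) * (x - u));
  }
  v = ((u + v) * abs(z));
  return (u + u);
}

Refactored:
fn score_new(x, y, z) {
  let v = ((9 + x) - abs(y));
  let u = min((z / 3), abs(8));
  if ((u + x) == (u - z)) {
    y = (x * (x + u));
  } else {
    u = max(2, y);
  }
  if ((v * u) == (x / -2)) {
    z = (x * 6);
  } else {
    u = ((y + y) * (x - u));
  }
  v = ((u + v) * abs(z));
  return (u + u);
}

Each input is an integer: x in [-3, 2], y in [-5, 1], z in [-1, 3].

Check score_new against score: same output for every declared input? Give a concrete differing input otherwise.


The two are interchangeable: arithmetic usage differs, and every declared input agrees.
As a probe, take x=-2, y=-4, z=1: score runs v becomes 3; next u becomes 0; next ((u + x) == (u - z)) evaluates to false; next u becomes 2; next ((x / -2) == (v * u)) evaluates to false; next u becomes 32; next v becomes 35; next final value 64; score_new runs v becomes 3; next u becomes 0; next ((u + x) == (u - z)) evaluates to false; next u becomes 2; next ((v * u) == (x / -2)) evaluates to false; next u becomes 32; next v becomes 35; next final value 64; both end at 64.
Checked all 210 inputs in the declared domain: the outputs agree on every one.
verdict: equivalent


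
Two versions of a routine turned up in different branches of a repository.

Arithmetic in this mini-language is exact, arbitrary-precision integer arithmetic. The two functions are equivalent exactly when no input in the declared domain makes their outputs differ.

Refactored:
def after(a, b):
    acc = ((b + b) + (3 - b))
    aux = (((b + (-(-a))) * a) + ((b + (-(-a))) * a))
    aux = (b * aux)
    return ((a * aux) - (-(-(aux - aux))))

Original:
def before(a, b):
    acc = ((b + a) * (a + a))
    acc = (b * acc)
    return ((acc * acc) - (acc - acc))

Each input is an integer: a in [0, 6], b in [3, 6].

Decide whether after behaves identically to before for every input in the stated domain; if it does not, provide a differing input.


a=1, b=3 yields 576 from before but 24 from after.
verdict: not equivalent; witness: a=1, b=3


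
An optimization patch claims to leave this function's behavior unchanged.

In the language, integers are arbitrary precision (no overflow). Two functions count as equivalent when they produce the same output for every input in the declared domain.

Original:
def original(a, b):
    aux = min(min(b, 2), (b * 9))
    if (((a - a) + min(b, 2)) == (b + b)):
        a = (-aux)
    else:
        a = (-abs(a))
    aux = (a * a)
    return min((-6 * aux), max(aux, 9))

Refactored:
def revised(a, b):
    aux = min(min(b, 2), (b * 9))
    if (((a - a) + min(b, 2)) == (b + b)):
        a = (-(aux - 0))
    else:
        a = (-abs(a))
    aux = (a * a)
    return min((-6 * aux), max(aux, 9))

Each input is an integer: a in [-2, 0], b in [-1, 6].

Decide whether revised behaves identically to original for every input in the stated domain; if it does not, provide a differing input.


Reading the diff, among the changes: arithmetic usage differs; also constant usage differs.
As a probe, take a=-2, b=1: original runs aux=1, then (((a - a) + min(b, 2)) == (b + b)) is false, then a=-2, then aux=4, then returns -24; revised runs aux=1, then (((a - a) + min(b, 2)) == (b + b)) is false, then a=-2, then aux=4, then returns -24; both end at -24.
Checked all 24 inputs in the declared domain: the outputs agree on every one.
verdict: equivalent


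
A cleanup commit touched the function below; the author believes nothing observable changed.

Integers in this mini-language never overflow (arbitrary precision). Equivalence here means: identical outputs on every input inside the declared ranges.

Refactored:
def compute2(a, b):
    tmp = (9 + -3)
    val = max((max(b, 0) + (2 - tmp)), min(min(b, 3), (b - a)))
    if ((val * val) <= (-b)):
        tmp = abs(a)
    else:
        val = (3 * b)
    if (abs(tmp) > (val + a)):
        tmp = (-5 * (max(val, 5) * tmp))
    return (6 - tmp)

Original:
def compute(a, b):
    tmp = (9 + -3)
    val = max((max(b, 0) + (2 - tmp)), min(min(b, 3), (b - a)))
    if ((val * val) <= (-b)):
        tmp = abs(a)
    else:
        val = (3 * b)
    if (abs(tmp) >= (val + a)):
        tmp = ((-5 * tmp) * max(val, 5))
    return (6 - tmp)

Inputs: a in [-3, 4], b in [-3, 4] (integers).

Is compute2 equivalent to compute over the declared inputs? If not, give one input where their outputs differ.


Run the pair on a=-3, b=3.
compute: tmp=6, then val=3, then ((val * val) <= (-b)) is false, then val=9, then (abs(tmp) >= (val + a)) is true, then tmp=-270, then returns 276
compute2: tmp=6, then val=3, then ((val * val) <= (-b)) is false, then val=9, then (abs(tmp) > (val + a)) is false, then returns 0
276 vs 0 — the two versions disagree here.
verdict: not equivalent; witness: a=-3, b=3


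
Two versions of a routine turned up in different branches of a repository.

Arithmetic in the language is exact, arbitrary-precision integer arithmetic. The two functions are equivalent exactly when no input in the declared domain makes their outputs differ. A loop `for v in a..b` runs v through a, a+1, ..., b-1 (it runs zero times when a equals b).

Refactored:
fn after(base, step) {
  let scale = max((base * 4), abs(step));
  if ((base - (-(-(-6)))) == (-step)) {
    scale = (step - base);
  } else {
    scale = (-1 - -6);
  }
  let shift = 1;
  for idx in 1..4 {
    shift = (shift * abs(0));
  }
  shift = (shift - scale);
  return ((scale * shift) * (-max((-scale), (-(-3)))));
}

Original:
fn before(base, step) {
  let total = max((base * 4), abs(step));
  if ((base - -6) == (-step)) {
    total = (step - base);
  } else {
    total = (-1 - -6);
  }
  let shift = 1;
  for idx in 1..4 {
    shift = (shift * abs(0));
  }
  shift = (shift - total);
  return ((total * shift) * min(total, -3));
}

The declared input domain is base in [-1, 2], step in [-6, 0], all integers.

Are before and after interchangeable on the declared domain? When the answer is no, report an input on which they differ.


Reading the diff, among the changes: local variable names differ, and min/max/abs usage differs.
As a probe, take base=0, step=-6: before runs total becomes 6; next ((base - -6) == (-step)) evaluates to true; next total becomes -6; next shift becomes 1; next at idx=1:; next shift becomes 0; next at idx=2:; next shift becomes 0; next at idx=3:; next shift becomes 0; next shift becomes 6; next final value 216; after runs scale becomes 6; next ((base - (-(-(-6)))) == (-step)) evaluates to true; next scale becomes -6; next shift becomes 1; next at idx=1:; next shift becomes 0; next at idx=2:; next shift becomes 0; next at idx=3:; next shift becomes 0; next shift becomes 6; next final value 216; both end at 216.
Every one of the 28 inputs gives matching results.
verdict: equivalent


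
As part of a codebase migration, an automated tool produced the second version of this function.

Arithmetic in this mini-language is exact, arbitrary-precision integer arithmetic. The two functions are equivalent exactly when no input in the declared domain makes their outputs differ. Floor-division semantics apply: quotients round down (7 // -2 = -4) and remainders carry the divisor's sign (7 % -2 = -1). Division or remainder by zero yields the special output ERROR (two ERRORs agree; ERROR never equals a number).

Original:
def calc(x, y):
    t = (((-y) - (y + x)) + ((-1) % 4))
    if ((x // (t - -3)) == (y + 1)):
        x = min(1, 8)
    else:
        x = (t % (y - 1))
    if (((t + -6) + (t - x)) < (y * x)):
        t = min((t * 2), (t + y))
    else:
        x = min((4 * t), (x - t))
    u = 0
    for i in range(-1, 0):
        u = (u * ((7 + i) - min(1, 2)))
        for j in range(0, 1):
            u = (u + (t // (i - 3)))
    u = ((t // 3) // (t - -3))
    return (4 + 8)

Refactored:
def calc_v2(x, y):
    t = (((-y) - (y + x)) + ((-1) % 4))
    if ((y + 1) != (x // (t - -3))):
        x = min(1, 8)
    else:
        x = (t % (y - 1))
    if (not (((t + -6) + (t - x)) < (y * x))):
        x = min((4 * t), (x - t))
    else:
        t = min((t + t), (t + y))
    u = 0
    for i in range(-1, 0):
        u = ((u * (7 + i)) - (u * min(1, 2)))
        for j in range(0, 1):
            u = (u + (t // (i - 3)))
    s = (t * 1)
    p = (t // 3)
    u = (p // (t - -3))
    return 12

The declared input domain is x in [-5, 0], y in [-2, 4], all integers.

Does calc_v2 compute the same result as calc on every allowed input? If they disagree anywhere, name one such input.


Try x=-5, y=1.
calc: t becomes 6; next ((x // (t - -3)) == (y + 1)) evaluates to false; next hits division by zero so the output is ERROR
calc_v2: t becomes 6; next ((y + 1) != (x // (t - -3))) evaluates to true; next x becomes 1; next (not (((t + -6) + (t - x)) < (y * x))) evaluates to true; next x becomes -5; next u becomes 0; next at i=-1:; next u becomes 0; next at j=0:; next u becomes -2; next s becomes 6; next p becomes 2; next u becomes 0; next final value 12
ERROR against 12: the behavior changed.
verdict: not equivalent; witness: x=-5, y=1


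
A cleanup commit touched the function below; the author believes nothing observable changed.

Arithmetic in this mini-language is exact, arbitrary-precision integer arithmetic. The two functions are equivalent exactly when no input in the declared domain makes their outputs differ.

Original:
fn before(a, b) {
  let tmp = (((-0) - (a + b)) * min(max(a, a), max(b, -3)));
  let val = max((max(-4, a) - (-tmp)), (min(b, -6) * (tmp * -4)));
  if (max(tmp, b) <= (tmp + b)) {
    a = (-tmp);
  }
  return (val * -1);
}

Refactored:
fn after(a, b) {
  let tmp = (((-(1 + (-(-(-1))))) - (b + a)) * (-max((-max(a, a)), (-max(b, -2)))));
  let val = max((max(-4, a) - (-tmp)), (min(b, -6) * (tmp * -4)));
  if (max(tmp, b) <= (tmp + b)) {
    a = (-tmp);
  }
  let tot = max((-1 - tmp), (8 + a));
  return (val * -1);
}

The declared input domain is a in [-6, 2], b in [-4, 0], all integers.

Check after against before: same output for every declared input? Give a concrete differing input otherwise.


Evaluate both at a=-2, b=-4.
before: tmp := -18 | val := -20 | (max(tmp, b) <= (tmp + b)): false | result 20
after: tmp := -12 | val := -14 | (max(tmp, b) <= (tmp + b)): false | tot := 11 | result 14
20 and 14 differ, so these are not the same function on this domain.
verdict: not equivalent; witness: a=-2, b=-4


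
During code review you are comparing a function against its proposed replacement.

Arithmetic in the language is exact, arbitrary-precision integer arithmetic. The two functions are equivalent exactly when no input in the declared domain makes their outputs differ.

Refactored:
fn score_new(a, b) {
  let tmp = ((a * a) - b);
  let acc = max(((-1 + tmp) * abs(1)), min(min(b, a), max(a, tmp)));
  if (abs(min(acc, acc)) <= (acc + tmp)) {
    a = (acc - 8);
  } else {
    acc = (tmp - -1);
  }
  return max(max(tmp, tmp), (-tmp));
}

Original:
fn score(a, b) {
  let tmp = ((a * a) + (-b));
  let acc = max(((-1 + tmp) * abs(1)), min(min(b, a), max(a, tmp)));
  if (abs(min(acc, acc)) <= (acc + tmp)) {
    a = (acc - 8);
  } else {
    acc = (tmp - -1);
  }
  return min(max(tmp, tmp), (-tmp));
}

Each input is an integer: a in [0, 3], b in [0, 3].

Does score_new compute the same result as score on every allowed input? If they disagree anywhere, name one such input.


At a=0, b=1: score gives -1, score_new gives 1.
verdict: not equivalent; witness: a=0, b=1


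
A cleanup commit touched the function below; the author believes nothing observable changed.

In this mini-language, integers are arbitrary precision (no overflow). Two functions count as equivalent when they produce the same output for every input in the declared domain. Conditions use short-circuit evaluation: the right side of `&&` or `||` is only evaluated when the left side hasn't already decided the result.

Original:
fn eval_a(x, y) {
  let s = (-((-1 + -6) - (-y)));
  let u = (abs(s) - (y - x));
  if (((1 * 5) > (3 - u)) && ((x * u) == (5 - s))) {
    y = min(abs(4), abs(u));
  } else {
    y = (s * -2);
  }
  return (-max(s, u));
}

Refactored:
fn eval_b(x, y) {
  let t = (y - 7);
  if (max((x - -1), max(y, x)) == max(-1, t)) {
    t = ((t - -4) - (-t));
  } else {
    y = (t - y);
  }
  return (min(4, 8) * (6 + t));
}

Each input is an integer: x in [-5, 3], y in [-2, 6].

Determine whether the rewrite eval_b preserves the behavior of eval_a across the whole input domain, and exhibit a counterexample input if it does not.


Evaluate both at x=-5, y=-2.
eval_a: s = 9; u = 6; (((1 * 5) > (3 - u)) && ((x * u) == (5 - s))) -> false; y = -18; return -9
eval_b: t = -9; (max((x - -1), max(y, x)) == max(-1, t)) -> false; y = -7; return -12
-9 vs -12 — the two versions disagree here.
verdict: not equivalent; witness: x=-5, y=-2
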